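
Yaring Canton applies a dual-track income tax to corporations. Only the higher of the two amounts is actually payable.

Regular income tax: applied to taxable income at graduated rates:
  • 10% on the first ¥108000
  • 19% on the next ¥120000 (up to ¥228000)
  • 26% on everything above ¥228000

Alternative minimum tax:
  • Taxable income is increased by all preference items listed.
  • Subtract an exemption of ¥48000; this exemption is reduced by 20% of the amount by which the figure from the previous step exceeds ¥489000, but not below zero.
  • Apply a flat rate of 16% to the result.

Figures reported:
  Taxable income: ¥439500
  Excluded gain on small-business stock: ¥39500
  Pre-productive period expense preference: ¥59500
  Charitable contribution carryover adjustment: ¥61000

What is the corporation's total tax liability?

Regular income tax:
  ¥108000 × 10% = ¥10800
  ¥120000 × 19% = ¥22800
  ¥211500 × 26% = ¥54990
  → ¥88590

Alternative minimum tax:
  Adjusted income: ¥439500 + ¥39500 + ¥59500 + ¥61000 = ¥599500
  Exemption: ¥48000 − 20% × (¥599500 − ¥489000) = ¥48000 − ¥22100 = ¥25900
  Base: ¥599500 − ¥25900 = ¥573600
  ¥573600 × 16% = ¥91776

¥91776 > ¥88590, so the alternative minimum tax is the binding amount.

¥91776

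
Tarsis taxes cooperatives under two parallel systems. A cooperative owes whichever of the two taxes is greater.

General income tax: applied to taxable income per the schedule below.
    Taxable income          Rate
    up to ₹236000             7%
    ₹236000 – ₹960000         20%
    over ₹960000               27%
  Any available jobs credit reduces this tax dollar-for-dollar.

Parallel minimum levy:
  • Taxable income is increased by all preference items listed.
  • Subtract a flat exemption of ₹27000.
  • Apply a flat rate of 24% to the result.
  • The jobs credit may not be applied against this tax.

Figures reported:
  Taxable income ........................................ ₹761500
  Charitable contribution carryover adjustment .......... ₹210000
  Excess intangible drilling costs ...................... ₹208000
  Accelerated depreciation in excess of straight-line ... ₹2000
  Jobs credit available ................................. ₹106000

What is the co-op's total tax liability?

Parallel minimum levy:
  Adjusted income: ₹761500 + ₹210000 + ₹208000 + ₹2000 = ₹1181500
  Less exemption ₹27000 → base ₹1154500
  ₹1154500 × 24% = ₹277080

General income tax:
  ₹236000 × 7% = ₹16520
  ₹525500 × 20% = ₹105100
  → ₹121620
  Less jobs credit ₹106000 → ₹15620

₹277080 > ₹15620, so the parallel minimum levy is the binding amount.

₹277080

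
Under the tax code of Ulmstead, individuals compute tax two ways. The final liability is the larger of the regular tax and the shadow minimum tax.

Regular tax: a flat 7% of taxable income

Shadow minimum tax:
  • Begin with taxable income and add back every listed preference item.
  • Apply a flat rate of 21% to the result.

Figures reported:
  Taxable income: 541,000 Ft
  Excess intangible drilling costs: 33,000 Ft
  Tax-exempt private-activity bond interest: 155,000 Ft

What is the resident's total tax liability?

153,090 Ft

Regular tax:
  541,000 Ft × 7% = 37,870 Ft

Shadow minimum tax:
  Adjusted income: 541,000 Ft + 33,000 Ft + 155,000 Ft = 729,000 Ft
  729,000 Ft × 21% = 153,090 Ft

153,090 Ft > 37,870 Ft, so the shadow minimum tax is the binding amount.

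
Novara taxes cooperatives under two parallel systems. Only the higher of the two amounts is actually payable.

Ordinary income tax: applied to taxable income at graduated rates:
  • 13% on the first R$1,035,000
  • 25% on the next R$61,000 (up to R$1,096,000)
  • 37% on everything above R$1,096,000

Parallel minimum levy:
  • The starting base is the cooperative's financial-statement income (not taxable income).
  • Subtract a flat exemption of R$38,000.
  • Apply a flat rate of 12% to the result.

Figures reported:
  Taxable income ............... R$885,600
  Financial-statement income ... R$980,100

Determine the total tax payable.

R$115,128

Parallel minimum levy:
  Base (financial-statement income): R$980,100
  Less exemption R$38,000 → base R$942,100
  R$942,100 × 12% = R$113,052

Ordinary income tax:
  R$885,600 × 13% = R$115,128

R$115,128 > R$113,052, so the ordinary income tax governs.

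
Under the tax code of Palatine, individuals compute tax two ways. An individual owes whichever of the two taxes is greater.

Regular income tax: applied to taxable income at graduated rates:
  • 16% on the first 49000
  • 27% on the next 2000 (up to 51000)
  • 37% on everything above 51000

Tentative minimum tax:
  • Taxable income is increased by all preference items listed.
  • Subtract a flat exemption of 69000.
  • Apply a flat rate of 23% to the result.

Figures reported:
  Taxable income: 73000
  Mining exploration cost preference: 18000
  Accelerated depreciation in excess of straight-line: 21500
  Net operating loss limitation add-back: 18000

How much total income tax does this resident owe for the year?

16520

Regular income tax:
  49000 × 16% = 7840
  2000 × 27% = 540
  22000 × 37% = 8140
  → 16520

Tentative minimum tax:
  Adjusted income: 73000 + 18000 + 21500 + 18000 = 130500
  Less exemption 69000 → base 61500
  61500 × 23% = 14145

16520 > 14145, so the regular income tax governs.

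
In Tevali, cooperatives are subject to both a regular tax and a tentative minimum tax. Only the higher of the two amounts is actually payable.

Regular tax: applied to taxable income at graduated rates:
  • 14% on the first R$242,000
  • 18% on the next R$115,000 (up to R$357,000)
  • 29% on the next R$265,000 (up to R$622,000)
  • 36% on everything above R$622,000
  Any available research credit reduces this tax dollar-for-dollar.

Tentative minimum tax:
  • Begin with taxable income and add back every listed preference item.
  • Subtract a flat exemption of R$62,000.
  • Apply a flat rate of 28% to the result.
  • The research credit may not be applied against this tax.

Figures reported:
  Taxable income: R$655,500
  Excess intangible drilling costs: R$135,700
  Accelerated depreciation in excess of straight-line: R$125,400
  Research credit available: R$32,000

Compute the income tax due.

Tentative minimum tax:
  Adjusted income: R$655,500 + R$135,700 + R$125,400 = R$916,600
  Less exemption R$62,000 → base R$854,600
  R$854,600 × 28% = R$239,288

Regular tax:
  R$242,000 × 14% = R$33,880
  R$115,000 × 18% = R$20,700
  R$265,000 × 29% = R$76,850
  R$33,500 × 36% = R$12,060
  → R$143,490
  Less research credit R$32,000 → R$111,490

R$239,288 > R$111,490, so the tentative minimum tax is the binding amount.

R$239,288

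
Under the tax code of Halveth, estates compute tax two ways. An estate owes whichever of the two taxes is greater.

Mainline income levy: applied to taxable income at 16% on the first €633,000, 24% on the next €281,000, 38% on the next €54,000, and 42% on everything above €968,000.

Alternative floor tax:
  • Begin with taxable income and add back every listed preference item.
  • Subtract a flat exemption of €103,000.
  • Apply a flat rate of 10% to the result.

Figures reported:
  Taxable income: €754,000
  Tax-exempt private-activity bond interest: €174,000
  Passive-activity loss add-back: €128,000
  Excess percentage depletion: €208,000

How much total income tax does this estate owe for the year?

Mainline income levy:
  €633,000 × 16% = €101,280
  €121,000 × 24% = €29,040
  → €130,320

Alternative floor tax:
  Adjusted income: €754,000 + €174,000 + €128,000 + €208,000 = €1,264,000
  Less exemption €103,000 → base €1,161,000
  €1,161,000 × 10% = €116,100

€130,320 > €116,100, so the mainline income levy governs.

€130,320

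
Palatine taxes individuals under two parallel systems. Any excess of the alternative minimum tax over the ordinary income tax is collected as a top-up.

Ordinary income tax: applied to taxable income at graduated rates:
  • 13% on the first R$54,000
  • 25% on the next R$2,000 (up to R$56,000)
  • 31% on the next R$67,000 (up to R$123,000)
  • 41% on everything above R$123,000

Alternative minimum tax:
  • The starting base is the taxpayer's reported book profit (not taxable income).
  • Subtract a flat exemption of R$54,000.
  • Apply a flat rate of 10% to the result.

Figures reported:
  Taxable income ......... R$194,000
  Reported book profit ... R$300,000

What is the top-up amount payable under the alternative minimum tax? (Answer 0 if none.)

Ordinary income tax:
  R$54,000 × 13% = R$7,020
  R$2,000 × 25% = R$500
  R$67,000 × 31% = R$20,770
  R$71,000 × 41% = R$29,110
  → R$57,400

Alternative minimum tax:
  Base (reported book profit): R$300,000
  Less exemption R$54,000 → base R$246,000
  R$246,000 × 10% = R$24,600

R$24,600 ≤ R$57,400, so no add-on is due.

R$0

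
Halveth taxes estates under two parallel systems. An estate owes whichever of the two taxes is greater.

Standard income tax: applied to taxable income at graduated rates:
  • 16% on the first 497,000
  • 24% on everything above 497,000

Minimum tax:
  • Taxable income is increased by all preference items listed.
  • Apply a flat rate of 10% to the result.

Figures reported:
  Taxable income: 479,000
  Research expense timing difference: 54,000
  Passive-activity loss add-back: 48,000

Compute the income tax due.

Minimum tax:
  Adjusted income: 479,000 + 54,000 + 48,000 = 581,000
  581,000 × 10% = 58,100

Standard income tax:
  479,000 × 16% = 76,640

76,640 > 58,100, so the standard income tax governs.

76,640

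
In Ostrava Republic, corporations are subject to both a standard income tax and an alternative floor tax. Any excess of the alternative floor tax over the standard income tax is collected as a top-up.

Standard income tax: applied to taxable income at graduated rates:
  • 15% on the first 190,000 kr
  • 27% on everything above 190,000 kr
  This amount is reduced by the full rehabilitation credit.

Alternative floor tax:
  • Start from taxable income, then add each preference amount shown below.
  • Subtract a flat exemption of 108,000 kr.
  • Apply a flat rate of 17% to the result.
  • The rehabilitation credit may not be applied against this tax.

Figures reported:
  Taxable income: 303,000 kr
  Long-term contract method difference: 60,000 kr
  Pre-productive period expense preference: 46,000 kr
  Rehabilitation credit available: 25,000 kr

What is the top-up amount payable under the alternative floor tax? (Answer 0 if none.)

17,160 kr

Alternative floor tax:
  Adjusted income: 303,000 kr + 60,000 kr + 46,000 kr = 409,000 kr
  Less exemption 108,000 kr → base 301,000 kr
  301,000 kr × 17% = 51,170 kr

Standard income tax:
  190,000 kr × 15% = 28,500 kr
  113,000 kr × 27% = 30,510 kr
  → 59,010 kr
  Less rehabilitation credit 25,000 kr → 34,010 kr

Excess of alternative floor tax over standard income tax: 51,170 kr − 34,010 kr = 17,160 kr.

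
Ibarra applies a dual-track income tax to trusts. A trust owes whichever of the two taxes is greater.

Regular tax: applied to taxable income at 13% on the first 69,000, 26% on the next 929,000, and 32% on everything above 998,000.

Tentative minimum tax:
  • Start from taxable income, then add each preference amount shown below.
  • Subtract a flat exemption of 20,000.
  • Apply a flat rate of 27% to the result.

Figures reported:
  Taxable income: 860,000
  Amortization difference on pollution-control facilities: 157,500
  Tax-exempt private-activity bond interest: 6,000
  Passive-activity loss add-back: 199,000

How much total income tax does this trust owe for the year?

324,675

Tentative minimum tax:
  Adjusted income: 860,000 + 157,500 + 6,000 + 199,000 = 1,222,500
  Less exemption 20,000 → base 1,202,500
  1,202,500 × 27% = 324,675

Regular tax:
  69,000 × 13% = 8,970
  791,000 × 26% = 205,660
  → 214,630

324,675 > 214,630, so the tentative minimum tax is the binding amount.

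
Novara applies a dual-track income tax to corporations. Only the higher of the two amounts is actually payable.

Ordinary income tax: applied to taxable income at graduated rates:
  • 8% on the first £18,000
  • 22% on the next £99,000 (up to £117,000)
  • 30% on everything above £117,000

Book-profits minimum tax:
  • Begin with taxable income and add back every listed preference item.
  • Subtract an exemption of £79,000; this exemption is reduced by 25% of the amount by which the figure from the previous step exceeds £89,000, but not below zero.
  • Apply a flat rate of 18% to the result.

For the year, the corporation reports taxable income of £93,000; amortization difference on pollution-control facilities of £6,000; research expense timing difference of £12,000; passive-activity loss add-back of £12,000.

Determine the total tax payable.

£17,940

Ordinary income tax:
  £18,000 × 8% = £1,440
  £75,000 × 22% = £16,500
  → £17,940

Book-profits minimum tax:
  Adjusted income: £93,000 + £6,000 + £12,000 + £12,000 = £123,000
  Exemption: £79,000 − 25% × (£123,000 − £89,000) = £79,000 − £8,500 = £70,500
  Base: £123,000 − £70,500 = £52,500
  £52,500 × 18% = £9,450

£17,940 > £9,450, so the ordinary income tax governs.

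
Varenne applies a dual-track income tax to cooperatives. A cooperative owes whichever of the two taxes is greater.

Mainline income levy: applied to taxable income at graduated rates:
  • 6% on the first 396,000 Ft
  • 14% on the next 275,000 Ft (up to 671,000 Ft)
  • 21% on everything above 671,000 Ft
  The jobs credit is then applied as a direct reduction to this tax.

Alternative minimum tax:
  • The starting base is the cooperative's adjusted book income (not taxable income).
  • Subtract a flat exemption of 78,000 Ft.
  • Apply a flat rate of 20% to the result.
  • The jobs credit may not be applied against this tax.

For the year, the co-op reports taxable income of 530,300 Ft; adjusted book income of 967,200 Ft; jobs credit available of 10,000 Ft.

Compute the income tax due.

Mainline income levy:
  396,000 Ft × 6% = 23,760 Ft
  134,300 Ft × 14% = 18,802 Ft
  → 42,562 Ft
  Less jobs credit 10,000 Ft → 32,562 Ft

Alternative minimum tax:
  Base (adjusted book income): 967,200 Ft
  Less exemption 78,000 Ft → base 889,200 Ft
  889,200 Ft × 20% = 177,840 Ft

177,840 Ft > 32,562 Ft, so the alternative minimum tax is the binding amount.

177,840 Ft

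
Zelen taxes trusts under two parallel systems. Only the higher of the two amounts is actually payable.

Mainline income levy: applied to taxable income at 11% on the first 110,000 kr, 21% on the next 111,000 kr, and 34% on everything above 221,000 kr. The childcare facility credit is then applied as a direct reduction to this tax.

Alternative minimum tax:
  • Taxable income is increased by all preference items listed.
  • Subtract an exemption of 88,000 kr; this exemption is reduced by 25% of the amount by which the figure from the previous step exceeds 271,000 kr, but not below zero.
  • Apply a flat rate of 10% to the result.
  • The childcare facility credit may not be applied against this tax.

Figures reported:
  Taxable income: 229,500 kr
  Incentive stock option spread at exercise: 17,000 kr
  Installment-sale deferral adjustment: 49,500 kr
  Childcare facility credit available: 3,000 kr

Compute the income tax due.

35,300 kr

Alternative minimum tax:
  Adjusted income: 229,500 kr + 17,000 kr + 49,500 kr = 296,000 kr
  Exemption: 88,000 kr − 25% × (296,000 kr − 271,000 kr) = 88,000 kr − 6,250 kr = 81,750 kr
  Base: 296,000 kr − 81,750 kr = 214,250 kr
  214,250 kr × 10% = 21,425 kr

Mainline income levy:
  110,000 kr × 11% = 12,100 kr
  111,000 kr × 21% = 23,310 kr
  8,500 kr × 34% = 2,890 kr
  → 38,300 kr
  Less childcare facility credit 3,000 kr → 35,300 kr

35,300 kr > 21,425 kr, so the mainline income levy governs.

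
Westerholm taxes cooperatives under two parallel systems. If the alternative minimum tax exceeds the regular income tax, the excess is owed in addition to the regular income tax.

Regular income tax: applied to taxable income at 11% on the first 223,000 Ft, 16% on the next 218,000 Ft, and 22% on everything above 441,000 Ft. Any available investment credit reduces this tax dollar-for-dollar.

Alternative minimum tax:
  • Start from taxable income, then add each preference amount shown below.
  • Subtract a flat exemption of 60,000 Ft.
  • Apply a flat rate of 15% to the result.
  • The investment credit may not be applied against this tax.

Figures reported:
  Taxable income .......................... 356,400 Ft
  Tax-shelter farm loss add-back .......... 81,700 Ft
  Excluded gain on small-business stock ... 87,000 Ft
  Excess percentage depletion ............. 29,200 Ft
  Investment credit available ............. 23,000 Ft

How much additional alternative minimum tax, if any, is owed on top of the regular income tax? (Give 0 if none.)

Alternative minimum tax:
  Adjusted income: 356,400 Ft + 81,700 Ft + 87,000 Ft + 29,200 Ft = 554,300 Ft
  Less exemption 60,000 Ft → base 494,300 Ft
  494,300 Ft × 15% = 74,145 Ft

Regular income tax:
  223,000 Ft × 11% = 24,530 Ft
  133,400 Ft × 16% = 21,344 Ft
  → 45,874 Ft
  Less investment credit 23,000 Ft → 22,874 Ft

Excess of alternative minimum tax over regular income tax: 74,145 Ft − 22,874 Ft = 51,271 Ft.

51,271 Ft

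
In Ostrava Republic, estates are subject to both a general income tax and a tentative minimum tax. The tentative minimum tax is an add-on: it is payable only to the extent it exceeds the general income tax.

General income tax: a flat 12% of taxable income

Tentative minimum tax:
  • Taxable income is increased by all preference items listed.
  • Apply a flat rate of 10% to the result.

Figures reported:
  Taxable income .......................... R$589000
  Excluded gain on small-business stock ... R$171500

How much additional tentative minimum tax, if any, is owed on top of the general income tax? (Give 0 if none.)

Tentative minimum tax:
  Adjusted income: R$589000 + R$171500 = R$760500
  R$760500 × 10% = R$76050

General income tax:
  R$589000 × 12% = R$70680

Excess of tentative minimum tax over general income tax: R$76050 − R$70680 = R$5370.

R$5370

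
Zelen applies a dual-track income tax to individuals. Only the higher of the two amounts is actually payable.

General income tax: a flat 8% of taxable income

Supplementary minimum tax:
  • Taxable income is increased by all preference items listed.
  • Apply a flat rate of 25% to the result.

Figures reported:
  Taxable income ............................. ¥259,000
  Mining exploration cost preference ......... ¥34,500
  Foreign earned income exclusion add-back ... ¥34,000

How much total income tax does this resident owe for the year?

Supplementary minimum tax:
  Adjusted income: ¥259,000 + ¥34,500 + ¥34,000 = ¥327,500
  ¥327,500 × 25% = ¥81,875

General income tax:
  ¥259,000 × 8% = ¥20,720

¥81,875 > ¥20,720, so the supplementary minimum tax is the binding amount.

¥81,875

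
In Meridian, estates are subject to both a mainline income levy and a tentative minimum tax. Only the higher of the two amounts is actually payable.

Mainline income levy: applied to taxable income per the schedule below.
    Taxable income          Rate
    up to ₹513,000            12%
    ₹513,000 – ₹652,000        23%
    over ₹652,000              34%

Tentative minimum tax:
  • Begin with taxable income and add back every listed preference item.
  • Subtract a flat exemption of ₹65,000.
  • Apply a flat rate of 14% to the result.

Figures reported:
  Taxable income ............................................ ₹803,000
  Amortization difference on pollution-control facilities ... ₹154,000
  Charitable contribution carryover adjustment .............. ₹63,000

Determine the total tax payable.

Mainline income levy:
  ₹513,000 × 12% = ₹61,560
  ₹139,000 × 23% = ₹31,970
  ₹151,000 × 34% = ₹51,340
  → ₹144,870

Tentative minimum tax:
  Adjusted income: ₹803,000 + ₹154,000 + ₹63,000 = ₹1,020,000
  Less exemption ₹65,000 → base ₹955,000
  ₹955,000 × 14% = ₹133,700

₹144,870 > ₹133,700, so the mainline income levy governs.

₹144,870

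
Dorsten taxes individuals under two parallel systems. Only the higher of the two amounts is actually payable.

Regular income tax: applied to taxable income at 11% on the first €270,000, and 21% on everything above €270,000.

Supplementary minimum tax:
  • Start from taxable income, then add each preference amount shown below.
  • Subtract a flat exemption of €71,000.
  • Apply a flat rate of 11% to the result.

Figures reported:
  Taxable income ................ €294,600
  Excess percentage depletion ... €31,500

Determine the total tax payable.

Regular income tax:
  €270,000 × 11% = €29,700
  €24,600 × 21% = €5,166
  → €34,866

Supplementary minimum tax:
  Adjusted income: €294,600 + €31,500 = €326,100
  Less exemption €71,000 → base €255,100
  €255,100 × 11% = €28,061

€34,866 > €28,061, so the regular income tax governs.

€34,866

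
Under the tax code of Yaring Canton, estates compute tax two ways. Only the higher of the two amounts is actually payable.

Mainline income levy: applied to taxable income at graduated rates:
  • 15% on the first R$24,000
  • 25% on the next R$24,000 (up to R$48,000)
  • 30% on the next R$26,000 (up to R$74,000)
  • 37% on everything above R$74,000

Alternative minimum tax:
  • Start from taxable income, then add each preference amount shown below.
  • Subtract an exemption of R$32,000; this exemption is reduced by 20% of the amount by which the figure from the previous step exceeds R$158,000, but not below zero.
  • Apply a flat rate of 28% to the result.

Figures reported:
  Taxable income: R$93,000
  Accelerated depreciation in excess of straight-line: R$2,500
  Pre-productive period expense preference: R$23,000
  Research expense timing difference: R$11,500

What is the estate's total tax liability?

Mainline income levy:
  R$24,000 × 15% = R$3,600
  R$24,000 × 25% = R$6,000
  R$26,000 × 30% = R$7,800
  R$19,000 × 37% = R$7,030
  → R$24,430

Alternative minimum tax:
  Adjusted income: R$93,000 + R$2,500 + R$23,000 + R$11,500 = R$130,000
  Exemption: R$130,000 ≤ R$158,000, so full R$32,000 applies
  Base: R$130,000 − R$32,000 = R$98,000
  R$98,000 × 28% = R$27,440

R$27,440 > R$24,430, so the alternative minimum tax is the binding amount.

R$27,440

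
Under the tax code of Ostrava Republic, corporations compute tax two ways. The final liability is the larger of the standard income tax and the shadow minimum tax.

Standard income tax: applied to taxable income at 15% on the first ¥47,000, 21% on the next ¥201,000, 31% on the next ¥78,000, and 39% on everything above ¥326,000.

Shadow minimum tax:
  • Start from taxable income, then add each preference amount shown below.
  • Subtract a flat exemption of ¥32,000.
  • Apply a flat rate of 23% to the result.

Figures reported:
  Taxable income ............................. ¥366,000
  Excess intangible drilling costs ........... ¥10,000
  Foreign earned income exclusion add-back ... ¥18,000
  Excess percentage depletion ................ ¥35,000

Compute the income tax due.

Standard income tax:
  ¥47,000 × 15% = ¥7,050
  ¥201,000 × 21% = ¥42,210
  ¥78,000 × 31% = ¥24,180
  ¥40,000 × 39% = ¥15,600
  → ¥89,040

Shadow minimum tax:
  Adjusted income: ¥366,000 + ¥10,000 + ¥18,000 + ¥35,000 = ¥429,000
  Less exemption ¥32,000 → base ¥397,000
  ¥397,000 × 23% = ¥91,310

¥91,310 > ¥89,040, so the shadow minimum tax is the binding amount.

¥91,310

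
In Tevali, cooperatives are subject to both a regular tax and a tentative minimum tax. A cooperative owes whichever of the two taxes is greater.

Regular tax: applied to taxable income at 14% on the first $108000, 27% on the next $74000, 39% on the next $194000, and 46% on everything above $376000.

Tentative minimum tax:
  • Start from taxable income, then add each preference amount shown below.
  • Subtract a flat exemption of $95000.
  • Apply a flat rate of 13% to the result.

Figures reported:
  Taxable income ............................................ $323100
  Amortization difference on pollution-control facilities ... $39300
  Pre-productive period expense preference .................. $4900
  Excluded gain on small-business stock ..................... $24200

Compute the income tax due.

$90129

Regular tax:
  $108000 × 14% = $15120
  $74000 × 27% = $19980
  $141100 × 39% = $55029
  → $90129

Tentative minimum tax:
  Adjusted income: $323100 + $39300 + $4900 + $24200 = $391500
  Less exemption $95000 → base $296500
  $296500 × 13% = $38545

$90129 > $38545, so the regular tax governs.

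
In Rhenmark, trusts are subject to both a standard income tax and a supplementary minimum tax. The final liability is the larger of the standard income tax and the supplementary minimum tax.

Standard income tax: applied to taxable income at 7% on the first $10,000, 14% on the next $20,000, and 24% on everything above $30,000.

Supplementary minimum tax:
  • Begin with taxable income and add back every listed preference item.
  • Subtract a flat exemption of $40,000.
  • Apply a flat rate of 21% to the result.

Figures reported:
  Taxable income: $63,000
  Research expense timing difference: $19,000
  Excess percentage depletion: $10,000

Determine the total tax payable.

Standard income tax:
  $10,000 × 7% = $700
  $20,000 × 14% = $2,800
  $33,000 × 24% = $7,920
  → $11,420

Supplementary minimum tax:
  Adjusted income: $63,000 + $19,000 + $10,000 = $92,000
  Less exemption $40,000 → base $52,000
  $52,000 × 21% = $10,920

$11,420 > $10,920, so the standard income tax governs.

$11,420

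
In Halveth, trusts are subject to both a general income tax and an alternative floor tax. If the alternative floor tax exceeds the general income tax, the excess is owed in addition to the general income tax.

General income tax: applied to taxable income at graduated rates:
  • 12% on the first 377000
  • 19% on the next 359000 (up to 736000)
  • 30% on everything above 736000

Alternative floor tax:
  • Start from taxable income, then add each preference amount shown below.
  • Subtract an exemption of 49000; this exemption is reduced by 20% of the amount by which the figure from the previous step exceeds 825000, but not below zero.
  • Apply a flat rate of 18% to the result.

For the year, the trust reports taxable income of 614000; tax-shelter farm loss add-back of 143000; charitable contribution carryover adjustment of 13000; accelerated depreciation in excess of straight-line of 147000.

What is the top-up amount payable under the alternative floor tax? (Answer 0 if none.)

Alternative floor tax:
  Adjusted income: 614000 + 143000 + 13000 + 147000 = 917000
  Exemption: 49000 − 20% × (917000 − 825000) = 49000 − 18400 = 30600
  Base: 917000 − 30600 = 886400
  886400 × 18% = 159552

General income tax:
  377000 × 12% = 45240
  237000 × 19% = 45030
  → 90270

Excess of alternative floor tax over general income tax: 159552 − 90270 = 69282.

69282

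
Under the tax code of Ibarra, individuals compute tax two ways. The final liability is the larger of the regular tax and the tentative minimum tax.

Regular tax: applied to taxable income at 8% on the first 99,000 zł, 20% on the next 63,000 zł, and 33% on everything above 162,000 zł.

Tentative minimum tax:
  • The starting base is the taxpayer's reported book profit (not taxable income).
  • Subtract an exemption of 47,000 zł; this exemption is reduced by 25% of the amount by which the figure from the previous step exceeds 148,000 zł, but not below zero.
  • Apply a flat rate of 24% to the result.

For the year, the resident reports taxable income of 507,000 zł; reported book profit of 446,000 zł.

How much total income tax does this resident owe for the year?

134,370 zł

Regular tax:
  99,000 zł × 8% = 7,920 zł
  63,000 zł × 20% = 12,600 zł
  345,000 zł × 33% = 113,850 zł
  → 134,370 zł

Tentative minimum tax:
  Base (reported book profit): 446,000 zł
  Exemption: 25% × (446,000 zł − 148,000 zł) = 74,500 zł ≥ 47,000 zł, so the exemption is fully phased out
  Base: 446,000 zł − 0 zł = 446,000 zł
  446,000 zł × 24% = 107,040 zł

134,370 zł > 107,040 zł, so the regular tax governs.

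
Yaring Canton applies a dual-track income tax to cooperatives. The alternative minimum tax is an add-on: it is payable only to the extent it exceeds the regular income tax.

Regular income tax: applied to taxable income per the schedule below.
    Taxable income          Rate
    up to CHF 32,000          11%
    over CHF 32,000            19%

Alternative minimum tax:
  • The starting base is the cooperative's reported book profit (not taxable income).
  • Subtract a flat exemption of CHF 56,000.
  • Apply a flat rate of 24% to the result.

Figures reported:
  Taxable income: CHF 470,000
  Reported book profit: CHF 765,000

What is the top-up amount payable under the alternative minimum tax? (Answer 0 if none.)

Regular income tax:
  CHF 32,000 × 11% = CHF 3,520
  CHF 438,000 × 19% = CHF 83,220
  → CHF 86,740

Alternative minimum tax:
  Base (reported book profit): CHF 765,000
  Less exemption CHF 56,000 → base CHF 709,000
  CHF 709,000 × 24% = CHF 170,160

Excess of alternative minimum tax over regular income tax: CHF 170,160 − CHF 86,740 = CHF 83,420.

CHF 83,420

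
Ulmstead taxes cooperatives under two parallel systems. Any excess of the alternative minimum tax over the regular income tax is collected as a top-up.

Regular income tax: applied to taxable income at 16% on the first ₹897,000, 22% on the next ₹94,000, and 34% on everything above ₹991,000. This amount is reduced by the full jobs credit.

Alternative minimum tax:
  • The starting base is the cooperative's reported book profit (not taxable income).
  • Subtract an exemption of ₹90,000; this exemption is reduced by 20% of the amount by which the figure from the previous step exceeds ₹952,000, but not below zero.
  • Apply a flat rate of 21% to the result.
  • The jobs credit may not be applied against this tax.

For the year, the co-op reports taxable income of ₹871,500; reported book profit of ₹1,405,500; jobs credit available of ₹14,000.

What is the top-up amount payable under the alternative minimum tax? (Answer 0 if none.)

Alternative minimum tax:
  Base (reported book profit): ₹1,405,500
  Exemption: 20% × (₹1,405,500 − ₹952,000) = ₹90,700 ≥ ₹90,000, so the exemption is fully phased out
  Base: ₹1,405,500 − ₹0 = ₹1,405,500
  ₹1,405,500 × 21% = ₹295,155

Regular income tax:
  ₹871,500 × 16% = ₹139,440
  Less jobs credit ₹14,000 → ₹125,440

Excess of alternative minimum tax over regular income tax: ₹295,155 − ₹125,440 = ₹169,715.

₹169,715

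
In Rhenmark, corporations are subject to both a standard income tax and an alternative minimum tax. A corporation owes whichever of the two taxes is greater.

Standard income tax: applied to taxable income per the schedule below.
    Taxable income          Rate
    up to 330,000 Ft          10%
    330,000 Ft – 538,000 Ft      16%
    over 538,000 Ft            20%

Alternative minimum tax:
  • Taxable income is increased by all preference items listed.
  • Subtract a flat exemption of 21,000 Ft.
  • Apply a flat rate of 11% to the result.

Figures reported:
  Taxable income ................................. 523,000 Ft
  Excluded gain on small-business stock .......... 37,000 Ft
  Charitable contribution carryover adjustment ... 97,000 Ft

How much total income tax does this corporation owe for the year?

Standard income tax:
  330,000 Ft × 10% = 33,000 Ft
  193,000 Ft × 16% = 30,880 Ft
  → 63,880 Ft

Alternative minimum tax:
  Adjusted income: 523,000 Ft + 37,000 Ft + 97,000 Ft = 657,000 Ft
  Less exemption 21,000 Ft → base 636,000 Ft
  636,000 Ft × 11% = 69,960 Ft

69,960 Ft > 63,880 Ft, so the alternative minimum tax is the binding amount.

69,960 Ft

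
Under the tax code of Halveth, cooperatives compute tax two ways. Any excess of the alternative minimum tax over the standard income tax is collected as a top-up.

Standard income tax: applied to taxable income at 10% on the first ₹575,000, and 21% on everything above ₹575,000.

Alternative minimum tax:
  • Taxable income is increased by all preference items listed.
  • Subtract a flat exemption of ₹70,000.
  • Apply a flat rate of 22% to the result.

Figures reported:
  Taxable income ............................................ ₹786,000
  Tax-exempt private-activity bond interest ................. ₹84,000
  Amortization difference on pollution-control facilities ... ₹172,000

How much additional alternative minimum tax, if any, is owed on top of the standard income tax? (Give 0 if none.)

Alternative minimum tax:
  Adjusted income: ₹786,000 + ₹84,000 + ₹172,000 = ₹1,042,000
  Less exemption ₹70,000 → base ₹972,000
  ₹972,000 × 22% = ₹213,840

Standard income tax:
  ₹575,000 × 10% = ₹57,500
  ₹211,000 × 21% = ₹44,310
  → ₹101,810

Excess of alternative minimum tax over standard income tax: ₹213,840 − ₹101,810 = ₹112,030.

₹112,030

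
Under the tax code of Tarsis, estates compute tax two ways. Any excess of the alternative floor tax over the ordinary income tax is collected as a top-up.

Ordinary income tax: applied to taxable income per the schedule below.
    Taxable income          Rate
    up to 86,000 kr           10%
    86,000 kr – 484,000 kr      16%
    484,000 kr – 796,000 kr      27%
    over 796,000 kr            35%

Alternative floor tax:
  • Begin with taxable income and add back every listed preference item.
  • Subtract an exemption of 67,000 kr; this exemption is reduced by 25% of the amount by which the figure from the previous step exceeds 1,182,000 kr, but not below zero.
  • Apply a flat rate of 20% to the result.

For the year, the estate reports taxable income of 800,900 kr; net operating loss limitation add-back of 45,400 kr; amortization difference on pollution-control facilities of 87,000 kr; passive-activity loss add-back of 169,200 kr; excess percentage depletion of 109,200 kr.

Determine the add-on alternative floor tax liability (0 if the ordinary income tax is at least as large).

Ordinary income tax:
  86,000 kr × 10% = 8,600 kr
  398,000 kr × 16% = 63,680 kr
  312,000 kr × 27% = 84,240 kr
  4,900 kr × 35% = 1,715 kr
  → 158,235 kr

Alternative floor tax:
  Adjusted income: 800,900 kr + 45,400 kr + 87,000 kr + 169,200 kr + 109,200 kr = 1,211,700 kr
  Exemption: 67,000 kr − 25% × (1,211,700 kr − 1,182,000 kr) = 67,000 kr − 7,425 kr = 59,575 kr
  Base: 1,211,700 kr − 59,575 kr = 1,152,125 kr
  1,152,125 kr × 20% = 230,425 kr

Excess of alternative floor tax over ordinary income tax: 230,425 kr − 158,235 kr = 72,190 kr.

72,190 kr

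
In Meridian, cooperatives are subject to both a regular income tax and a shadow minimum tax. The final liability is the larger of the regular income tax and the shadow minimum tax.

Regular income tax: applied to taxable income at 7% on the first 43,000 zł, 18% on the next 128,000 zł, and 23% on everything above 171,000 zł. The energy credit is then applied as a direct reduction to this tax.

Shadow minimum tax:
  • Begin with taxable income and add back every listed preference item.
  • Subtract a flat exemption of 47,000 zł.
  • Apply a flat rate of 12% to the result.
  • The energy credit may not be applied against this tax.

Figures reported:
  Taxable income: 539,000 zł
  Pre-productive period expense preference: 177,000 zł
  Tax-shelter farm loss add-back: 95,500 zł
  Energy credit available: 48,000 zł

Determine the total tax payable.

91,740 zł

Shadow minimum tax:
  Adjusted income: 539,000 zł + 177,000 zł + 95,500 zł = 811,500 zł
  Less exemption 47,000 zł → base 764,500 zł
  764,500 zł × 12% = 91,740 zł

Regular income tax:
  43,000 zł × 7% = 3,010 zł
  128,000 zł × 18% = 23,040 zł
  368,000 zł × 23% = 84,640 zł
  → 110,690 zł
  Less energy credit 48,000 zł → 62,690 zł

91,740 zł > 62,690 zł, so the shadow minimum tax is the binding amount.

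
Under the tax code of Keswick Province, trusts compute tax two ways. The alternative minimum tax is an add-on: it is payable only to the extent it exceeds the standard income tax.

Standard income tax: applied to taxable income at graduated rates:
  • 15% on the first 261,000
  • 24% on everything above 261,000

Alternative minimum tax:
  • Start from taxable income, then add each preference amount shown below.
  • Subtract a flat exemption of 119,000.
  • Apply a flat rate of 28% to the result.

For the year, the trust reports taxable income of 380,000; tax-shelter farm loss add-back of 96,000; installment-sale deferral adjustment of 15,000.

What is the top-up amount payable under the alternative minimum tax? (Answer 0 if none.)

36,450

Standard income tax:
  261,000 × 15% = 39,150
  119,000 × 24% = 28,560
  → 67,710

Alternative minimum tax:
  Adjusted income: 380,000 + 96,000 + 15,000 = 491,000
  Less exemption 119,000 → base 372,000
  372,000 × 28% = 104,160

Excess of alternative minimum tax over standard income tax: 104,160 − 67,710 = 36,450.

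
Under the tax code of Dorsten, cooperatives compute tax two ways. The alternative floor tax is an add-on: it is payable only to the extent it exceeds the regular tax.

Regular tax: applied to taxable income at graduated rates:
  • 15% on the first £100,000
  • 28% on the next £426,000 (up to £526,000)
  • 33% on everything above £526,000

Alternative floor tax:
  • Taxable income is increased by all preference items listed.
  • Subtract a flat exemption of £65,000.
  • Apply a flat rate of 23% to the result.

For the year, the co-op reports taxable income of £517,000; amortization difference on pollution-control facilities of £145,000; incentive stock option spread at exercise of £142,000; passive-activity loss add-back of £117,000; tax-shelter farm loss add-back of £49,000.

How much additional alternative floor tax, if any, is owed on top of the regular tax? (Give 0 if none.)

£76,390

Alternative floor tax:
  Adjusted income: £517,000 + £145,000 + £142,000 + £117,000 + £49,000 = £970,000
  Less exemption £65,000 → base £905,000
  £905,000 × 23% = £208,150

Regular tax:
  £100,000 × 15% = £15,000
  £417,000 × 28% = £116,760
  → £131,760

Excess of alternative floor tax over regular tax: £208,150 − £131,760 = £76,390.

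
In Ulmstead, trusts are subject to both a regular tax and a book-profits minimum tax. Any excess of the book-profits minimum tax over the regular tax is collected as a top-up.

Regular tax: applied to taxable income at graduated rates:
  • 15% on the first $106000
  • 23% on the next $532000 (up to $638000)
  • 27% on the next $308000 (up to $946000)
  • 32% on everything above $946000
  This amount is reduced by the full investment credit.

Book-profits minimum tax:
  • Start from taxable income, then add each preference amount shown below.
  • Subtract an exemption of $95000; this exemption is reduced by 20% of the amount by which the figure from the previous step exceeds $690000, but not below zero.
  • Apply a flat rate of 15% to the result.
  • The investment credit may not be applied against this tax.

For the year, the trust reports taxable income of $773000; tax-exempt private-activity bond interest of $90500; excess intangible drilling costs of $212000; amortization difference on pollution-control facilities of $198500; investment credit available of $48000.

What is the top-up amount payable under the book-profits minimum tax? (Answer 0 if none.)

Book-profits minimum tax:
  Adjusted income: $773000 + $90500 + $212000 + $198500 = $1274000
  Exemption: 20% × ($1274000 − $690000) = $116800 ≥ $95000, so the exemption is fully phased out
  Base: $1274000 − $0 = $1274000
  $1274000 × 15% = $191100

Regular tax:
  $106000 × 15% = $15900
  $532000 × 23% = $122360
  $135000 × 27% = $36450
  → $174710
  Less investment credit $48000 → $126710

Excess of book-profits minimum tax over regular tax: $191100 − $126710 = $64390.

$64390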